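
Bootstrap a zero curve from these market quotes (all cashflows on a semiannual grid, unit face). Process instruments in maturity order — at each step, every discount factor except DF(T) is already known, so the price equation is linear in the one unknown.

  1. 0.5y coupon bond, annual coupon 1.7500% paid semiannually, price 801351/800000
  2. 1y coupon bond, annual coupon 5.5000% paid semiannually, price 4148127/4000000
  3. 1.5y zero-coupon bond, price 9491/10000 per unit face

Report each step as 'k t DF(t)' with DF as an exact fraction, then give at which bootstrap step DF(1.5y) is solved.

step 1 [0.5y] bond c/2=7/800: DF=(801351/800000 − 7/800·(0))/(1+7/800) = 993/1000 ≈ 0.993000
step 2 [1y] bond c/2=11/400: DF=(4148127/4000000 − 11/400·(0.993000))/(1+11/400) = 9827/10000 ≈ 0.982700
step 3 [1.5y] zero: DF = P = 9491/10000 ≈ 0.949100

1 1/2 993/1000
2 1 9827/10000
3 3/2 9491/10000
DF(1.5y) is solved at step 3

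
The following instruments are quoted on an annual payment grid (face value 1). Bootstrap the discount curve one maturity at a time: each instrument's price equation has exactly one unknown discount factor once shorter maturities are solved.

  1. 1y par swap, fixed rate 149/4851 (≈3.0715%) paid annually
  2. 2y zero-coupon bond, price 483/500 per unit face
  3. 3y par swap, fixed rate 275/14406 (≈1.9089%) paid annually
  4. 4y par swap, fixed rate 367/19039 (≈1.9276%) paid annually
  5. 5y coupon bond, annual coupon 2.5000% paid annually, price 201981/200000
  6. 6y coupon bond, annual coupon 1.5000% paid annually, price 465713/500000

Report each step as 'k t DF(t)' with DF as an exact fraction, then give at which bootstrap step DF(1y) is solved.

1 1 4851/5000
2 2 483/500
3 3 189/200
4 4 4633/5000
5 5 2231/2500
6 6 4241/5000
DF(1y) is solved at step 1

step 1 [1y] swap r/1=149/4851: DF=(1 − 149/4851·(0))/(1+149/4851) = 4851/5000 ≈ 0.970200
step 2 [2y] zero: DF = P = 483/500 ≈ 0.966000
step 3 [3y] swap r/1=275/14406: DF=(1 − 275/14406·(0.970200+0.966000))/(1+275/14406) = 189/200 ≈ 0.945000
step 4 [4y] swap r/1=367/19039: DF=(1 − 367/19039·(0.970200+0.966000+0.945000))/(1+367/19039) = 4633/5000 ≈ 0.926600
step 5 [5y] bond c/1=1/40: DF=(201981/200000 − 1/40·(0.970200+0.966000+0.945000+0.926600))/(1+1/40) = 2231/2500 ≈ 0.892400
step 6 [6y] bond c/1=3/200: DF=(465713/500000 − 3/200·(0.970200+0.966000+0.945000+0.926600+0.892400))/(1+3/200) = 4241/5000 ≈ 0.848200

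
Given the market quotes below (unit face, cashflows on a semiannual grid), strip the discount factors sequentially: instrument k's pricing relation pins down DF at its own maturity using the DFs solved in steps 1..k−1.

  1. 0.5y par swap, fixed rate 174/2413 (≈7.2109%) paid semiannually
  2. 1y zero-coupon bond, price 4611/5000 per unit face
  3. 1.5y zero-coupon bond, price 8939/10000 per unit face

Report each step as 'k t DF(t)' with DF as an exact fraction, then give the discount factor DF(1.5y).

step 1 [0.5y] swap r/2=87/2413: DF=(1 − 87/2413·(0))/(1+87/2413) = 2413/2500 ≈ 0.965200
step 2 [1y] zero: DF = P = 4611/5000 ≈ 0.922200
step 3 [1.5y] zero: DF = P = 8939/10000 ≈ 0.893900

1 1/2 2413/2500
2 1 4611/5000
3 3/2 8939/10000
DF(1.5y) = 8939/10000 ≈ 0.893900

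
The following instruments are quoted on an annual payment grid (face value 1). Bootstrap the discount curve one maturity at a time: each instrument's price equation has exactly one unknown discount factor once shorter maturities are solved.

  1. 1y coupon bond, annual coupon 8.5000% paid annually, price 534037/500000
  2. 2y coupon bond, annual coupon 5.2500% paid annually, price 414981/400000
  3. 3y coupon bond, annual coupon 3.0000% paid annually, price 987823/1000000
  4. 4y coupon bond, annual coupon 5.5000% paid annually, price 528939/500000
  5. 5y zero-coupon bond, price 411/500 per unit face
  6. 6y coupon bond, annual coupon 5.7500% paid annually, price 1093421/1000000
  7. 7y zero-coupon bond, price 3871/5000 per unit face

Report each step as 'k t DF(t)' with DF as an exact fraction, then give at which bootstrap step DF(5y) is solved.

step 1 [1y] bond c/1=17/200: DF=(534037/500000 − 17/200·(0))/(1+17/200) = 2461/2500 ≈ 0.984400
step 2 [2y] bond c/1=21/400: DF=(414981/400000 − 21/400·(0.984400))/(1+21/400) = 4683/5000 ≈ 0.936600
step 3 [3y] bond c/1=3/100: DF=(987823/1000000 − 3/100·(0.984400+0.936600))/(1+3/100) = 9031/10000 ≈ 0.903100
step 4 [4y] bond c/1=11/200: DF=(528939/500000 − 11/200·(0.984400+0.936600+0.903100))/(1+11/200) = 1711/2000 ≈ 0.855500
step 5 [5y] zero: DF = P = 411/500 ≈ 0.822000
step 6 [6y] bond c/1=23/400: DF=(1093421/1000000 − 23/400·(0.984400+0.936600+0.903100+0.855500+0.822000))/(1+23/400) = 1973/2500 ≈ 0.789200
step 7 [7y] zero: DF = P = 3871/5000 ≈ 0.774200

1 1 2461/2500
2 2 4683/5000
3 3 9031/10000
4 4 1711/2000
5 5 411/500
6 6 1973/2500
7 7 3871/5000
DF(5y) is solved at step 5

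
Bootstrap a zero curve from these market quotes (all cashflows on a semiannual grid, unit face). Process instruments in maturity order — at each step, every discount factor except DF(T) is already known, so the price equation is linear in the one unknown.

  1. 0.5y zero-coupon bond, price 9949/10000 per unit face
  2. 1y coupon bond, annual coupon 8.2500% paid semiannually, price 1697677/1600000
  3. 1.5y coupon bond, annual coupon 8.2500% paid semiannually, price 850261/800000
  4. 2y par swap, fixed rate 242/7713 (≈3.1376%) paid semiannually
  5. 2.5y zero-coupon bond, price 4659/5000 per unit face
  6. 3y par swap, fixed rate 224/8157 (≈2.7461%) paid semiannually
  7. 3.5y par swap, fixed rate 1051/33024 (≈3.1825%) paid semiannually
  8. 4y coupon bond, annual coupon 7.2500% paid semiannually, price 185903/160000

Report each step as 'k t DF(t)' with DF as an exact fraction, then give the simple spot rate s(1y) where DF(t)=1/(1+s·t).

step 1 [0.5y] zero: DF = P = 9949/10000 ≈ 0.994900
step 2 [1y] bond c/2=33/800: DF=(1697677/1600000 − 33/800·(0.994900))/(1+33/800) = 2449/2500 ≈ 0.979600
step 3 [1.5y] bond c/2=33/800: DF=(850261/800000 − 33/800·(0.994900+0.979600))/(1+33/800) = 377/400 ≈ 0.942500
step 4 [2y] swap r/2=121/7713: DF=(1 − 121/7713·(0.994900+0.979600+0.942500))/(1+121/7713) = 1879/2000 ≈ 0.939500
step 5 [2.5y] zero: DF = P = 4659/5000 ≈ 0.931800
step 6 [3y] swap r/2=112/8157: DF=(1 − 112/8157·(0.994900+0.979600+0.942500+0.939500+0.931800))/(1+112/8157) = 576/625 ≈ 0.921600
step 7 [3.5y] swap r/2=1051/66048: DF=(1 − 1051/66048·(0.994900+0.979600+0.942500+0.939500+0.931800+0.921600))/(1+1051/66048) = 8949/10000 ≈ 0.894900
step 8 [4y] bond c/2=29/800: DF=(185903/160000 − 29/800·(0.994900+0.979600+0.942500+0.939500+0.931800+0.921600+0.894900))/(1+29/800) = 4451/5000 ≈ 0.890200

1 1/2 9949/10000
2 1 2449/2500
3 3/2 377/400
4 2 1879/2000
5 5/2 4659/5000
6 3 576/625
7 7/2 8949/10000
8 4 4451/5000
s(1y) = (1/(2449/2500) − 1)/(1) = 51/2449 ≈ 2.0825%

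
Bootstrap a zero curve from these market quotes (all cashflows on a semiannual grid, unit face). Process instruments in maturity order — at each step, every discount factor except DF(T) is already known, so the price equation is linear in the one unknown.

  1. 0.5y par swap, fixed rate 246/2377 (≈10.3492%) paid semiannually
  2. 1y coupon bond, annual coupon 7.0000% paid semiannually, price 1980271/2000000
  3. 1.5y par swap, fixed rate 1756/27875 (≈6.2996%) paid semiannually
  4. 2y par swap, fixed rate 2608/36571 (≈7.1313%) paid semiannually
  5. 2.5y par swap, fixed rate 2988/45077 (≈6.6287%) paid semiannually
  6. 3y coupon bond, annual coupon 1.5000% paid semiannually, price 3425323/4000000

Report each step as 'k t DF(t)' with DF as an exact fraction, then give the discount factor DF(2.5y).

1 1/2 2377/2500
2 1 1849/2000
3 3/2 4561/5000
4 2 1087/1250
5 5/2 4253/5000
6 3 2041/2500
DF(2.5y) = 4253/5000 ≈ 0.850600

step 1 [0.5y] swap r/2=123/2377: DF=(1 − 123/2377·(0))/(1+123/2377) = 2377/2500 ≈ 0.950800
step 2 [1y] bond c/2=7/200: DF=(1980271/2000000 − 7/200·(0.950800))/(1+7/200) = 1849/2000 ≈ 0.924500
step 3 [1.5y] swap r/2=878/27875: DF=(1 − 878/27875·(0.950800+0.924500))/(1+878/27875) = 4561/5000 ≈ 0.912200
step 4 [2y] swap r/2=1304/36571: DF=(1 − 1304/36571·(0.950800+0.924500+0.912200))/(1+1304/36571) = 1087/1250 ≈ 0.869600
step 5 [2.5y] swap r/2=1494/45077: DF=(1 − 1494/45077·(0.950800+0.924500+0.912200+0.869600))/(1+1494/45077) = 4253/5000 ≈ 0.850600
step 6 [3y] bond c/2=3/400: DF=(3425323/4000000 − 3/400·(0.950800+0.924500+0.912200+0.869600+0.850600))/(1+3/400) = 2041/2500 ≈ 0.816400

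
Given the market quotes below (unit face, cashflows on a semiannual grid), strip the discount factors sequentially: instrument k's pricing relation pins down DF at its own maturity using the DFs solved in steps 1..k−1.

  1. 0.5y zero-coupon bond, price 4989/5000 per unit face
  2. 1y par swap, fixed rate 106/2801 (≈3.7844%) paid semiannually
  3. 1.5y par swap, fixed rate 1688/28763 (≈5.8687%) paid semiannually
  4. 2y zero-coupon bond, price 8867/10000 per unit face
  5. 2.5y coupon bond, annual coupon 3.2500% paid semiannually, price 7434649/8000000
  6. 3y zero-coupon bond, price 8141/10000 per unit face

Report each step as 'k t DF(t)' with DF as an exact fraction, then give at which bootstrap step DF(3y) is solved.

1 1/2 4989/5000
2 1 9629/10000
3 3/2 2289/2500
4 2 8867/10000
5 5/2 8543/10000
6 3 8141/10000
DF(3y) is solved at step 6

step 1 [0.5y] zero: DF = P = 4989/5000 ≈ 0.997800
step 2 [1y] swap r/2=53/2801: DF=(1 − 53/2801·(0.997800))/(1+53/2801) = 9629/10000 ≈ 0.962900
step 3 [1.5y] swap r/2=844/28763: DF=(1 − 844/28763·(0.997800+0.962900))/(1+844/28763) = 2289/2500 ≈ 0.915600
step 4 [2y] zero: DF = P = 8867/10000 ≈ 0.886700
step 5 [2.5y] bond c/2=13/800: DF=(7434649/8000000 − 13/800·(0.997800+0.962900+0.915600+0.886700))/(1+13/800) = 8543/10000 ≈ 0.854300
step 6 [3y] zero: DF = P = 8141/10000 ≈ 0.814100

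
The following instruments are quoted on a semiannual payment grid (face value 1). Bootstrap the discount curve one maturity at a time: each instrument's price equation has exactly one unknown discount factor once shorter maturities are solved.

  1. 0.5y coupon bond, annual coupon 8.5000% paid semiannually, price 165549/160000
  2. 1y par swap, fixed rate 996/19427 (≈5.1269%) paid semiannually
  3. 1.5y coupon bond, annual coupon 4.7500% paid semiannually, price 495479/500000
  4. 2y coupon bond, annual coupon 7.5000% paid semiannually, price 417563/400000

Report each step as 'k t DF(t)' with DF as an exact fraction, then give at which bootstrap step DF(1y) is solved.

step 1 [0.5y] bond c/2=17/400: DF=(165549/160000 − 17/400·(0))/(1+17/400) = 397/400 ≈ 0.992500
step 2 [1y] swap r/2=498/19427: DF=(1 − 498/19427·(0.992500))/(1+498/19427) = 4751/5000 ≈ 0.950200
step 3 [1.5y] bond c/2=19/800: DF=(495479/500000 − 19/800·(0.992500+0.950200))/(1+19/800) = 9229/10000 ≈ 0.922900
step 4 [2y] bond c/2=3/80: DF=(417563/400000 − 3/80·(0.992500+0.950200+0.922900))/(1+3/80) = 4513/5000 ≈ 0.902600

1 1/2 397/400
2 1 4751/5000
3 3/2 9229/10000
4 2 4513/5000
DF(1y) is solved at step 2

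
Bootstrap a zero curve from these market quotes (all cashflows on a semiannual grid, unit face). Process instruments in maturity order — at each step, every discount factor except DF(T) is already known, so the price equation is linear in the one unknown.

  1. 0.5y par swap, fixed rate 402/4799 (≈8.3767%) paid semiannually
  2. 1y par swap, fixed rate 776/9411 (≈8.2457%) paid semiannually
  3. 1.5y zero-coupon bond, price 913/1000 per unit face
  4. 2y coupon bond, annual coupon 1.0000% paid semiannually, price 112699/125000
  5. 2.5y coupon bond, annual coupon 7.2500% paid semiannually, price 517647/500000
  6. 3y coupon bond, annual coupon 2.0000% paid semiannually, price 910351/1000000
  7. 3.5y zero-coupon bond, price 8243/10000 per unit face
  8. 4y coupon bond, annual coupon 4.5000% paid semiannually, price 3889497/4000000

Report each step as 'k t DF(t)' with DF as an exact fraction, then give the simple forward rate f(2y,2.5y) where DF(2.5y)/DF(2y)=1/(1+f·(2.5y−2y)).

1 1/2 4799/5000
2 1 1153/1250
3 3/2 913/1000
4 2 552/625
5 5/2 544/625
6 3 8563/10000
7 7/2 8243/10000
8 4 8139/10000
f(2y,2.5y) = ((552/625)/(544/625) − 1)/(1/2) = 1/34 ≈ 2.9412%

step 1 [0.5y] swap r/2=201/4799: DF=(1 − 201/4799·(0))/(1+201/4799) = 4799/5000 ≈ 0.959800
step 2 [1y] swap r/2=388/9411: DF=(1 − 388/9411·(0.959800))/(1+388/9411) = 1153/1250 ≈ 0.922400
step 3 [1.5y] zero: DF = P = 913/1000 ≈ 0.913000
step 4 [2y] bond c/2=1/200: DF=(112699/125000 − 1/200·(0.959800+0.922400+0.913000))/(1+1/200) = 552/625 ≈ 0.883200
step 5 [2.5y] bond c/2=29/800: DF=(517647/500000 − 29/800·(0.959800+0.922400+0.913000+0.883200))/(1+29/800) = 544/625 ≈ 0.870400
step 6 [3y] bond c/2=1/100: DF=(910351/1000000 − 1/100·(0.959800+0.922400+0.913000+0.883200+0.870400))/(1+1/100) = 8563/10000 ≈ 0.856300
step 7 [3.5y] zero: DF = P = 8243/10000 ≈ 0.824300
step 8 [4y] bond c/2=9/400: DF=(3889497/4000000 − 9/400·(0.959800+0.922400+0.913000+0.883200+0.870400+0.856300+0.824300))/(1+9/400) = 8139/10000 ≈ 0.813900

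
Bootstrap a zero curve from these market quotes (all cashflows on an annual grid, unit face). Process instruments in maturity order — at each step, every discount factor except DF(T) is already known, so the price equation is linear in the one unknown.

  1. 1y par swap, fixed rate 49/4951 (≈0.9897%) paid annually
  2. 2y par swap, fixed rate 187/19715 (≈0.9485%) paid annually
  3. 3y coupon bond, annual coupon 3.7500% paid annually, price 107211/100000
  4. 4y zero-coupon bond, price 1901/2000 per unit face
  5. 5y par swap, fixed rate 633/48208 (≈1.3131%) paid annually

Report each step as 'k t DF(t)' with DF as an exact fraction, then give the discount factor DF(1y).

1 1 4951/5000
2 2 9813/10000
3 3 9621/10000
4 4 1901/2000
5 5 9367/10000
DF(1y) = 4951/5000 ≈ 0.990200

step 1 [1y] swap r/1=49/4951: DF=(1 − 49/4951·(0))/(1+49/4951) = 4951/5000 ≈ 0.990200
step 2 [2y] swap r/1=187/19715: DF=(1 − 187/19715·(0.990200))/(1+187/19715) = 9813/10000 ≈ 0.981300
step 3 [3y] bond c/1=3/80: DF=(107211/100000 − 3/80·(0.990200+0.981300))/(1+3/80) = 9621/10000 ≈ 0.962100
step 4 [4y] zero: DF = P = 1901/2000 ≈ 0.950500
step 5 [5y] swap r/1=633/48208: DF=(1 − 633/48208·(0.990200+0.981300+0.962100+0.950500))/(1+633/48208) = 9367/10000 ≈ 0.936700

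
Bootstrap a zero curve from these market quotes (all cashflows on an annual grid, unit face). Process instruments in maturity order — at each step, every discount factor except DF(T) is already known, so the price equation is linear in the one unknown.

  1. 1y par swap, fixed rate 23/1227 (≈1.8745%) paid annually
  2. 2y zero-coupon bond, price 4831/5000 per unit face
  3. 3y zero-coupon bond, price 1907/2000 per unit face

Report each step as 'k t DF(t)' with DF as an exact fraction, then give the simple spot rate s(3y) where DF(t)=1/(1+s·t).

step 1 [1y] swap r/1=23/1227: DF=(1 − 23/1227·(0))/(1+23/1227) = 1227/1250 ≈ 0.981600
step 2 [2y] zero: DF = P = 4831/5000 ≈ 0.966200
step 3 [3y] zero: DF = P = 1907/2000 ≈ 0.953500

1 1 1227/1250
2 2 4831/5000
3 3 1907/2000
s(3y) = (1/(1907/2000) − 1)/(3) = 31/1907 ≈ 1.6256%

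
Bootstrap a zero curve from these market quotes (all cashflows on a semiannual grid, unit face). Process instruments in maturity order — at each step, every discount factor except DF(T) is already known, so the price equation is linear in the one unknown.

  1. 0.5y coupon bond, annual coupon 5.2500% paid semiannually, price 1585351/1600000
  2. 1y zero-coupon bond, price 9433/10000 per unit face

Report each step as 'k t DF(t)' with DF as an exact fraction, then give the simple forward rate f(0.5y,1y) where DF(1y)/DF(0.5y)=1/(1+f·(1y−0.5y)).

step 1 [0.5y] bond c/2=21/800: DF=(1585351/1600000 − 21/800·(0))/(1+21/800) = 1931/2000 ≈ 0.965500
step 2 [1y] zero: DF = P = 9433/10000 ≈ 0.943300

1 1/2 1931/2000
2 1 9433/10000
f(0.5y,1y) = ((1931/2000)/(9433/10000) − 1)/(1/2) = 444/9433 ≈ 4.7069%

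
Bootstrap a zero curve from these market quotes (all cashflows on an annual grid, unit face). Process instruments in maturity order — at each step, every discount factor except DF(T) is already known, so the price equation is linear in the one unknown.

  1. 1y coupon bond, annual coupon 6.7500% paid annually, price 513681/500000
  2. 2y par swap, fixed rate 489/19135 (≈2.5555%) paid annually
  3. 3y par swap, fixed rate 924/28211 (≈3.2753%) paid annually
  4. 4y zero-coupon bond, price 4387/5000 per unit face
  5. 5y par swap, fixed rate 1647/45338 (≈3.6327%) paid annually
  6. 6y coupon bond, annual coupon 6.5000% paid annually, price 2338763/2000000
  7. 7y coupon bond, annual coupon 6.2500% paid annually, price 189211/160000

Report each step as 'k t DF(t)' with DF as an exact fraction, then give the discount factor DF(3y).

1 1 1203/1250
2 2 9511/10000
3 3 2269/2500
4 4 4387/5000
5 5 8353/10000
6 6 8213/10000
7 7 399/500
DF(3y) = 2269/2500 ≈ 0.907600

step 1 [1y] bond c/1=27/400: DF=(513681/500000 − 27/400·(0))/(1+27/400) = 1203/1250 ≈ 0.962400
step 2 [2y] swap r/1=489/19135: DF=(1 − 489/19135·(0.962400))/(1+489/19135) = 9511/10000 ≈ 0.951100
step 3 [3y] swap r/1=924/28211: DF=(1 − 924/28211·(0.962400+0.951100))/(1+924/28211) = 2269/2500 ≈ 0.907600
step 4 [4y] zero: DF = P = 4387/5000 ≈ 0.877400
step 5 [5y] swap r/1=1647/45338: DF=(1 − 1647/45338·(0.962400+0.951100+0.907600+0.877400))/(1+1647/45338) = 8353/10000 ≈ 0.835300
step 6 [6y] bond c/1=13/200: DF=(2338763/2000000 − 13/200·(0.962400+0.951100+0.907600+0.877400+0.835300))/(1+13/200) = 8213/10000 ≈ 0.821300
step 7 [7y] bond c/1=1/16: DF=(189211/160000 − 1/16·(0.962400+0.951100+0.907600+0.877400+0.835300+0.821300))/(1+1/16) = 399/500 ≈ 0.798000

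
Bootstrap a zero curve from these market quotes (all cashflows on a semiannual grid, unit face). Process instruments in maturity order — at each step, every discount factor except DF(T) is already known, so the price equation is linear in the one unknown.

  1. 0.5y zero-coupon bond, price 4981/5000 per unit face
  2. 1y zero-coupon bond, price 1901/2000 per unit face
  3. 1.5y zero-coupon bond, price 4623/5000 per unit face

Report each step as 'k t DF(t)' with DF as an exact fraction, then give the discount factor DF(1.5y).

1 1/2 4981/5000
2 1 1901/2000
3 3/2 4623/5000
DF(1.5y) = 4623/5000 ≈ 0.924600

step 1 [0.5y] zero: DF = P = 4981/5000 ≈ 0.996200
step 2 [1y] zero: DF = P = 1901/2000 ≈ 0.950500
step 3 [1.5y] zero: DF = P = 4623/5000 ≈ 0.924600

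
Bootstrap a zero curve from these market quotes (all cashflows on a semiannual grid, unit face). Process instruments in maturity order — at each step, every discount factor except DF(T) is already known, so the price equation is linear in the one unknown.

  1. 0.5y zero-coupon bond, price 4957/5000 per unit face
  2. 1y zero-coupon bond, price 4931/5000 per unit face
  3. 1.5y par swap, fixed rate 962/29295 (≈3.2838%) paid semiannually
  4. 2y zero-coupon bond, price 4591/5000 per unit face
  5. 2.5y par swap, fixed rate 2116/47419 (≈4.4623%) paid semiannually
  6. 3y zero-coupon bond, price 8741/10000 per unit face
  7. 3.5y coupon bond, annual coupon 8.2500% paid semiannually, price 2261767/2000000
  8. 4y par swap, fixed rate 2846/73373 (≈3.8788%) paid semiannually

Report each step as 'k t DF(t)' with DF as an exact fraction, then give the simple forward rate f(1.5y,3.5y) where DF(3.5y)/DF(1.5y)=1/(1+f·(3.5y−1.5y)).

1 1/2 4957/5000
2 1 4931/5000
3 3/2 9519/10000
4 2 4591/5000
5 5/2 4471/5000
6 3 8741/10000
7 7/2 2159/2500
8 4 8577/10000
f(1.5y,3.5y) = ((9519/10000)/(2159/2500) − 1)/(2) = 883/17272 ≈ 5.1123%

step 1 [0.5y] zero: DF = P = 4957/5000 ≈ 0.991400
step 2 [1y] zero: DF = P = 4931/5000 ≈ 0.986200
step 3 [1.5y] swap r/2=481/29295: DF=(1 − 481/29295·(0.991400+0.986200))/(1+481/29295) = 9519/10000 ≈ 0.951900
step 4 [2y] zero: DF = P = 4591/5000 ≈ 0.918200
step 5 [2.5y] swap r/2=1058/47419: DF=(1 − 1058/47419·(0.991400+0.986200+0.951900+0.918200))/(1+1058/47419) = 4471/5000 ≈ 0.894200
step 6 [3y] zero: DF = P = 8741/10000 ≈ 0.874100
step 7 [3.5y] bond c/2=33/800: DF=(2261767/2000000 − 33/800·(0.991400+0.986200+0.951900+0.918200+0.894200+0.874100))/(1+33/800) = 2159/2500 ≈ 0.863600
step 8 [4y] swap r/2=1423/73373: DF=(1 − 1423/73373·(0.991400+0.986200+0.951900+0.918200+0.894200+0.874100+0.863600))/(1+1423/73373) = 8577/10000 ≈ 0.857700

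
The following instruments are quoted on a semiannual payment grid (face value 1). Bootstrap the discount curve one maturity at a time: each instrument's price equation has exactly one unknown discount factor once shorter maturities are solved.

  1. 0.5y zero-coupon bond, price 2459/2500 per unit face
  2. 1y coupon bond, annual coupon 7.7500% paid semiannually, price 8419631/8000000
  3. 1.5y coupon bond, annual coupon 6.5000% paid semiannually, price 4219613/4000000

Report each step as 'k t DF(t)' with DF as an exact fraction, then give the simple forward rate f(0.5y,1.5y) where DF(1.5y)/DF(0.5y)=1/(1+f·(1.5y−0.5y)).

1 1/2 2459/2500
2 1 1953/2000
3 3/2 24/25
f(0.5y,1.5y) = ((2459/2500)/(24/25) − 1)/(1) = 59/2400 ≈ 2.4583%

step 1 [0.5y] zero: DF = P = 2459/2500 ≈ 0.983600
step 2 [1y] bond c/2=31/800: DF=(8419631/8000000 − 31/800·(0.983600))/(1+31/800) = 1953/2000 ≈ 0.976500
step 3 [1.5y] bond c/2=13/400: DF=(4219613/4000000 − 13/400·(0.983600+0.976500))/(1+13/400) = 24/25 ≈ 0.960000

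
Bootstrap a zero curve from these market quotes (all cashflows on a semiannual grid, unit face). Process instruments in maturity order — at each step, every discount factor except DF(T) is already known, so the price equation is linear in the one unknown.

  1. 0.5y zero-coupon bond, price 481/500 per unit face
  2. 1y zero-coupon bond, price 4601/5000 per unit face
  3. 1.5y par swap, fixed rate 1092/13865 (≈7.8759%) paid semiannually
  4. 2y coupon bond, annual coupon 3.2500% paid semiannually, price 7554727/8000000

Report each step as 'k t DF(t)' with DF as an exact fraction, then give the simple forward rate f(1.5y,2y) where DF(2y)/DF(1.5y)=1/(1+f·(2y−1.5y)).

step 1 [0.5y] zero: DF = P = 481/500 ≈ 0.962000
step 2 [1y] zero: DF = P = 4601/5000 ≈ 0.920200
step 3 [1.5y] swap r/2=546/13865: DF=(1 − 546/13865·(0.962000+0.920200))/(1+546/13865) = 2227/2500 ≈ 0.890800
step 4 [2y] bond c/2=13/800: DF=(7554727/8000000 − 13/800·(0.962000+0.920200+0.890800))/(1+13/800) = 8849/10000 ≈ 0.884900

1 1/2 481/500
2 1 4601/5000
3 3/2 2227/2500
4 2 8849/10000
f(1.5y,2y) = ((2227/2500)/(8849/10000) − 1)/(1/2) = 118/8849 ≈ 1.3335%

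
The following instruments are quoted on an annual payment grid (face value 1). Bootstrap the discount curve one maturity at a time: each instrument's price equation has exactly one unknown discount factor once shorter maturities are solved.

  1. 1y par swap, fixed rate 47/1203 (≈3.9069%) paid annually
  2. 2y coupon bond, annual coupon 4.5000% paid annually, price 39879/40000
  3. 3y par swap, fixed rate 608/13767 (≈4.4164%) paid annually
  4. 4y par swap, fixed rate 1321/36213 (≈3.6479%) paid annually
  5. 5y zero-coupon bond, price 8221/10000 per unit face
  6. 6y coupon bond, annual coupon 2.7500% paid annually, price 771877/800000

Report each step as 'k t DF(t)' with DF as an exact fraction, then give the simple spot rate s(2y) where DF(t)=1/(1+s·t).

1 1 1203/1250
2 2 4563/5000
3 3 549/625
4 4 8679/10000
5 5 8221/10000
6 6 8201/10000
s(2y) = (1/(4563/5000) − 1)/(2) = 437/9126 ≈ 4.7885%

step 1 [1y] swap r/1=47/1203: DF=(1 − 47/1203·(0))/(1+47/1203) = 1203/1250 ≈ 0.962400
step 2 [2y] bond c/1=9/200: DF=(39879/40000 − 9/200·(0.962400))/(1+9/200) = 4563/5000 ≈ 0.912600
step 3 [3y] swap r/1=608/13767: DF=(1 − 608/13767·(0.962400+0.912600))/(1+608/13767) = 549/625 ≈ 0.878400
step 4 [4y] swap r/1=1321/36213: DF=(1 − 1321/36213·(0.962400+0.912600+0.878400))/(1+1321/36213) = 8679/10000 ≈ 0.867900
step 5 [5y] zero: DF = P = 8221/10000 ≈ 0.822100
step 6 [6y] bond c/1=11/400: DF=(771877/800000 − 11/400·(0.962400+0.912600+0.878400+0.867900+0.822100))/(1+11/400) = 8201/10000 ≈ 0.820100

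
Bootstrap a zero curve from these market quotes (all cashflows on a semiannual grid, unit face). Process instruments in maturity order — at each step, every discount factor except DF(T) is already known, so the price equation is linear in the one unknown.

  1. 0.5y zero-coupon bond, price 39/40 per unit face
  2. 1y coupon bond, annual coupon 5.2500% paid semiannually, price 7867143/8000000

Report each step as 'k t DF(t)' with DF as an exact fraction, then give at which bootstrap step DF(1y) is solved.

step 1 [0.5y] zero: DF = P = 39/40 ≈ 0.975000
step 2 [1y] bond c/2=21/800: DF=(7867143/8000000 − 21/800·(0.975000))/(1+21/800) = 9333/10000 ≈ 0.933300

1 1/2 39/40
2 1 9333/10000
DF(1y) is solved at step 2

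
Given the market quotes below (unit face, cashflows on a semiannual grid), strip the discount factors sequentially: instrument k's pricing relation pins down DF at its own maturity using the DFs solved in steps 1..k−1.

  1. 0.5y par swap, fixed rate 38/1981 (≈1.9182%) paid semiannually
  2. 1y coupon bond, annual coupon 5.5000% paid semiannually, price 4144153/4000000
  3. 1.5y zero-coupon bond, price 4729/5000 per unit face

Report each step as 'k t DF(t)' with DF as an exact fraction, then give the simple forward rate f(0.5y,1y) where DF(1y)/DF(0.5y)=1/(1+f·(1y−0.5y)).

step 1 [0.5y] swap r/2=19/1981: DF=(1 − 19/1981·(0))/(1+19/1981) = 1981/2000 ≈ 0.990500
step 2 [1y] bond c/2=11/400: DF=(4144153/4000000 − 11/400·(0.990500))/(1+11/400) = 4909/5000 ≈ 0.981800
step 3 [1.5y] zero: DF = P = 4729/5000 ≈ 0.945800

1 1/2 1981/2000
2 1 4909/5000
3 3/2 4729/5000
f(0.5y,1y) = ((1981/2000)/(4909/5000) − 1)/(1/2) = 87/4909 ≈ 1.7723%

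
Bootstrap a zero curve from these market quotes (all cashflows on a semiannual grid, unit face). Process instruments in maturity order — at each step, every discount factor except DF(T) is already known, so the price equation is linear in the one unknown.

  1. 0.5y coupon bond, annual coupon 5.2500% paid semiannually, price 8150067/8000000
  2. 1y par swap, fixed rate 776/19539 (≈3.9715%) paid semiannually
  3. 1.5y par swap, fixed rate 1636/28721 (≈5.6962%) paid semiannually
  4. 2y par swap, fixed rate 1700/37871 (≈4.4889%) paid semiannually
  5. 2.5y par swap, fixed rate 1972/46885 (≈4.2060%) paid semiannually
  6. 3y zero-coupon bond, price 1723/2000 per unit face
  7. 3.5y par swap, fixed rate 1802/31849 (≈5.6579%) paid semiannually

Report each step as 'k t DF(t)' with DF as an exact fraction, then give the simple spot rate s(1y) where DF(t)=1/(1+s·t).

1 1/2 9927/10000
2 1 2403/2500
3 3/2 4591/5000
4 2 183/200
5 5/2 4507/5000
6 3 1723/2000
7 7/2 4099/5000
s(1y) = (1/(2403/2500) − 1)/(1) = 97/2403 ≈ 4.0366%

step 1 [0.5y] bond c/2=21/800: DF=(8150067/8000000 − 21/800·(0))/(1+21/800) = 9927/10000 ≈ 0.992700
step 2 [1y] swap r/2=388/19539: DF=(1 − 388/19539·(0.992700))/(1+388/19539) = 2403/2500 ≈ 0.961200
step 3 [1.5y] swap r/2=818/28721: DF=(1 − 818/28721·(0.992700+0.961200))/(1+818/28721) = 4591/5000 ≈ 0.918200
step 4 [2y] swap r/2=850/37871: DF=(1 − 850/37871·(0.992700+0.961200+0.918200))/(1+850/37871) = 183/200 ≈ 0.915000
step 5 [2.5y] swap r/2=986/46885: DF=(1 − 986/46885·(0.992700+0.961200+0.918200+0.915000))/(1+986/46885) = 4507/5000 ≈ 0.901400
step 6 [3y] zero: DF = P = 1723/2000 ≈ 0.861500
step 7 [3.5y] swap r/2=901/31849: DF=(1 − 901/31849·(0.992700+0.961200+0.918200+0.915000+0.901400+0.861500))/(1+901/31849) = 4099/5000 ≈ 0.819800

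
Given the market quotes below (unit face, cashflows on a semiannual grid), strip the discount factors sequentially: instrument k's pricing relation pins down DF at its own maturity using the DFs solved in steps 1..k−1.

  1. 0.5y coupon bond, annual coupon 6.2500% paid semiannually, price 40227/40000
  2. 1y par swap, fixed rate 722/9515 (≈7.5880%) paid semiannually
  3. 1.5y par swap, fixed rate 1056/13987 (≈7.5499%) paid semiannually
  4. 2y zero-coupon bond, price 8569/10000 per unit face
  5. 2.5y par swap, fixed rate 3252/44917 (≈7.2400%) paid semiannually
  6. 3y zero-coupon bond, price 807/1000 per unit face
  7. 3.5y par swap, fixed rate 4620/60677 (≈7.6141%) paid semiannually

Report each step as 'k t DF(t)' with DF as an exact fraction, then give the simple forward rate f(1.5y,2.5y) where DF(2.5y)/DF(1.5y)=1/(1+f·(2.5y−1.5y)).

1 1/2 1219/1250
2 1 4639/5000
3 3/2 559/625
4 2 8569/10000
5 5/2 4187/5000
6 3 807/1000
7 7/2 769/1000
f(1.5y,2.5y) = ((559/625)/(4187/5000) − 1)/(1) = 285/4187 ≈ 6.8068%

step 1 [0.5y] bond c/2=1/32: DF=(40227/40000 − 1/32·(0))/(1+1/32) = 1219/1250 ≈ 0.975200
step 2 [1y] swap r/2=361/9515: DF=(1 − 361/9515·(0.975200))/(1+361/9515) = 4639/5000 ≈ 0.927800
step 3 [1.5y] swap r/2=528/13987: DF=(1 − 528/13987·(0.975200+0.927800))/(1+528/13987) = 559/625 ≈ 0.894400
step 4 [2y] zero: DF = P = 8569/10000 ≈ 0.856900
step 5 [2.5y] swap r/2=1626/44917: DF=(1 − 1626/44917·(0.975200+0.927800+0.894400+0.856900))/(1+1626/44917) = 4187/5000 ≈ 0.837400
step 6 [3y] zero: DF = P = 807/1000 ≈ 0.807000
step 7 [3.5y] swap r/2=2310/60677: DF=(1 − 2310/60677·(0.975200+0.927800+0.894400+0.856900+0.837400+0.807000))/(1+2310/60677) = 769/1000 ≈ 0.769000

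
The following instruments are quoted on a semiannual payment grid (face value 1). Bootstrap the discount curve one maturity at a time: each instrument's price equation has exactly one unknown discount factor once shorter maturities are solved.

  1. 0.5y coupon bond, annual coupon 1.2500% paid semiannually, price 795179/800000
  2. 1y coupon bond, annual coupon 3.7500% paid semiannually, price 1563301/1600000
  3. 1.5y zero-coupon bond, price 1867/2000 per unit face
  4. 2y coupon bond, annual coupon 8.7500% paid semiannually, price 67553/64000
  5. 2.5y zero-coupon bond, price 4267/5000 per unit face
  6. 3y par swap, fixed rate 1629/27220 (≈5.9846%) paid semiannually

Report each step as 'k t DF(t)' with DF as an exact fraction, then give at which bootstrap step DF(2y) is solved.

1 1/2 4939/5000
2 1 9409/10000
3 3/2 1867/2000
4 2 8913/10000
5 5/2 4267/5000
6 3 8371/10000
DF(2y) is solved at step 4

step 1 [0.5y] bond c/2=1/160: DF=(795179/800000 − 1/160·(0))/(1+1/160) = 4939/5000 ≈ 0.987800
step 2 [1y] bond c/2=3/160: DF=(1563301/1600000 − 3/160·(0.987800))/(1+3/160) = 9409/10000 ≈ 0.940900
step 3 [1.5y] zero: DF = P = 1867/2000 ≈ 0.933500
step 4 [2y] bond c/2=7/160: DF=(67553/64000 − 7/160·(0.987800+0.940900+0.933500))/(1+7/160) = 8913/10000 ≈ 0.891300
step 5 [2.5y] zero: DF = P = 4267/5000 ≈ 0.853400
step 6 [3y] swap r/2=1629/54440: DF=(1 − 1629/54440·(0.987800+0.940900+0.933500+0.891300+0.853400))/(1+1629/54440) = 8371/10000 ≈ 0.837100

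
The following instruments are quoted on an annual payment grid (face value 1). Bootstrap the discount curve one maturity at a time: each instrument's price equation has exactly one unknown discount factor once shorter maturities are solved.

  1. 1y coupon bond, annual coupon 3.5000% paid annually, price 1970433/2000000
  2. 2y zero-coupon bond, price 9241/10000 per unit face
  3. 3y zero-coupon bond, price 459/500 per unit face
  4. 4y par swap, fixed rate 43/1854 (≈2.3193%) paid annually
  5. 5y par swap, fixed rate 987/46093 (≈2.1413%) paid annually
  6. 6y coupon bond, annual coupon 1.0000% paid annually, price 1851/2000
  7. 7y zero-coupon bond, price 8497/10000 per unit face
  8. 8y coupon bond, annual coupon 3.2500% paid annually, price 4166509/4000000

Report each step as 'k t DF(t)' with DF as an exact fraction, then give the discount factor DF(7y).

step 1 [1y] bond c/1=7/200: DF=(1970433/2000000 − 7/200·(0))/(1+7/200) = 9519/10000 ≈ 0.951900
step 2 [2y] zero: DF = P = 9241/10000 ≈ 0.924100
step 3 [3y] zero: DF = P = 459/500 ≈ 0.918000
step 4 [4y] swap r/1=43/1854: DF=(1 − 43/1854·(0.951900+0.924100+0.918000))/(1+43/1854) = 457/500 ≈ 0.914000
step 5 [5y] swap r/1=987/46093: DF=(1 − 987/46093·(0.951900+0.924100+0.918000+0.914000))/(1+987/46093) = 9013/10000 ≈ 0.901300
step 6 [6y] bond c/1=1/100: DF=(1851/2000 − 1/100·(0.951900+0.924100+0.918000+0.914000+0.901300))/(1+1/100) = 8707/10000 ≈ 0.870700
step 7 [7y] zero: DF = P = 8497/10000 ≈ 0.849700
step 8 [8y] bond c/1=13/400: DF=(4166509/4000000 − 13/400·(0.951900+0.924100+0.918000+0.914000+0.901300+0.870700+0.849700))/(1+13/400) = 506/625 ≈ 0.809600

1 1 9519/10000
2 2 9241/10000
3 3 459/500
4 4 457/500
5 5 9013/10000
6 6 8707/10000
7 7 8497/10000
8 8 506/625
DF(7y) = 8497/10000 ≈ 0.849700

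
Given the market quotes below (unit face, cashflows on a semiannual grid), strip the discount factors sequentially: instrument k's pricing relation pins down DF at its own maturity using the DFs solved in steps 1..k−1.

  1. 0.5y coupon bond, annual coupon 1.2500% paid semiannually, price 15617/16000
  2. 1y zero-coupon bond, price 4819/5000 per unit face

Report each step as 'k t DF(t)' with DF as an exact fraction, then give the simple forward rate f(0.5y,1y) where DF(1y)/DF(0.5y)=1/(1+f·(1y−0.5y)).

step 1 [0.5y] bond c/2=1/160: DF=(15617/16000 − 1/160·(0))/(1+1/160) = 97/100 ≈ 0.970000
step 2 [1y] zero: DF = P = 4819/5000 ≈ 0.963800

1 1/2 97/100
2 1 4819/5000
f(0.5y,1y) = ((97/100)/(4819/5000) − 1)/(1/2) = 62/4819 ≈ 1.2866%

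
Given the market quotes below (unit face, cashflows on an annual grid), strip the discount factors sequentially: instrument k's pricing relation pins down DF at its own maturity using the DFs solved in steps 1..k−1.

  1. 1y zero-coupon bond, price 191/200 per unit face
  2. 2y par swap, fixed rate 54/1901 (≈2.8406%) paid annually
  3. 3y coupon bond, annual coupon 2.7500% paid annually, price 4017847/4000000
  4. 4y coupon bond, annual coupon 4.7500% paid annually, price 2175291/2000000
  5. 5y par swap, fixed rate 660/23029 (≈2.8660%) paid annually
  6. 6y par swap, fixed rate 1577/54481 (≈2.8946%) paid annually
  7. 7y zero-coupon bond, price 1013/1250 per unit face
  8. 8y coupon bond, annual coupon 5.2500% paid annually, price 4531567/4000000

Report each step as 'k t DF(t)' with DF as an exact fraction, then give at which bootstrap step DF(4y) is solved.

step 1 [1y] zero: DF = P = 191/200 ≈ 0.955000
step 2 [2y] swap r/1=54/1901: DF=(1 − 54/1901·(0.955000))/(1+54/1901) = 473/500 ≈ 0.946000
step 3 [3y] bond c/1=11/400: DF=(4017847/4000000 − 11/400·(0.955000+0.946000))/(1+11/400) = 9267/10000 ≈ 0.926700
step 4 [4y] bond c/1=19/400: DF=(2175291/2000000 − 19/400·(0.955000+0.946000+0.926700))/(1+19/400) = 9101/10000 ≈ 0.910100
step 5 [5y] swap r/1=660/23029: DF=(1 − 660/23029·(0.955000+0.946000+0.926700+0.910100))/(1+660/23029) = 217/250 ≈ 0.868000
step 6 [6y] swap r/1=1577/54481: DF=(1 − 1577/54481·(0.955000+0.946000+0.926700+0.910100+0.868000))/(1+1577/54481) = 8423/10000 ≈ 0.842300
step 7 [7y] zero: DF = P = 1013/1250 ≈ 0.810400
step 8 [8y] bond c/1=21/400: DF=(4531567/4000000 − 21/400·(0.955000+0.946000+0.926700+0.910100+0.868000+0.842300+0.810400))/(1+21/400) = 3821/5000 ≈ 0.764200

1 1 191/200
2 2 473/500
3 3 9267/10000
4 4 9101/10000
5 5 217/250
6 6 8423/10000
7 7 1013/1250
8 8 3821/5000
DF(4y) is solved at step 4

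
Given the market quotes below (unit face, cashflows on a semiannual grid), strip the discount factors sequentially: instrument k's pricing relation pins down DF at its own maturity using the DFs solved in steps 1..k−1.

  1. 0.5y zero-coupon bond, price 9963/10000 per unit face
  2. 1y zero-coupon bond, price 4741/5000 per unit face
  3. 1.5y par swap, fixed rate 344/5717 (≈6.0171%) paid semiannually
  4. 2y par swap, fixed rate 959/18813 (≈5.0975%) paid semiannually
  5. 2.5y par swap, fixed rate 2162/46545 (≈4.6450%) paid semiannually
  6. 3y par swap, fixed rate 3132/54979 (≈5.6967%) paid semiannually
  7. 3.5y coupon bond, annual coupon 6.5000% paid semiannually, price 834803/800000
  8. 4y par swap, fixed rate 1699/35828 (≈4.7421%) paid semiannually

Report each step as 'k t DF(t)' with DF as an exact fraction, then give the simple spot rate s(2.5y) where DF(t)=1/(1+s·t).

step 1 [0.5y] zero: DF = P = 9963/10000 ≈ 0.996300
step 2 [1y] zero: DF = P = 4741/5000 ≈ 0.948200
step 3 [1.5y] swap r/2=172/5717: DF=(1 − 172/5717·(0.996300+0.948200))/(1+172/5717) = 457/500 ≈ 0.914000
step 4 [2y] swap r/2=959/37626: DF=(1 − 959/37626·(0.996300+0.948200+0.914000))/(1+959/37626) = 9041/10000 ≈ 0.904100
step 5 [2.5y] swap r/2=1081/46545: DF=(1 − 1081/46545·(0.996300+0.948200+0.914000+0.904100))/(1+1081/46545) = 8919/10000 ≈ 0.891900
step 6 [3y] swap r/2=1566/54979: DF=(1 − 1566/54979·(0.996300+0.948200+0.914000+0.904100+0.891900))/(1+1566/54979) = 4217/5000 ≈ 0.843400
step 7 [3.5y] bond c/2=13/400: DF=(834803/800000 − 13/400·(0.996300+0.948200+0.914000+0.904100+0.891900+0.843400))/(1+13/400) = 1047/1250 ≈ 0.837600
step 8 [4y] swap r/2=1699/71656: DF=(1 − 1699/71656·(0.996300+0.948200+0.914000+0.904100+0.891900+0.843400+0.837600))/(1+1699/71656) = 8301/10000 ≈ 0.830100

1 1/2 9963/10000
2 1 4741/5000
3 3/2 457/500
4 2 9041/10000
5 5/2 8919/10000
6 3 4217/5000
7 7/2 1047/1250
8 4 8301/10000
s(2.5y) = (1/(8919/10000) − 1)/(5/2) = 2162/44595 ≈ 4.8481%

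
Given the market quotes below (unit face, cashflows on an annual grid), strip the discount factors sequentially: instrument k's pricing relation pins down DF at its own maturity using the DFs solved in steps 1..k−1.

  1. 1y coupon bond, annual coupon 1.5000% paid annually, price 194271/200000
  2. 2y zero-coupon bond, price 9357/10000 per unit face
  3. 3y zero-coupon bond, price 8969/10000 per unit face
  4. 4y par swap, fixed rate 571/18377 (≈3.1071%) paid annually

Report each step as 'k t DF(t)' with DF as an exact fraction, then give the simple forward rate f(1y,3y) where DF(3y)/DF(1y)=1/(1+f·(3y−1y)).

step 1 [1y] bond c/1=3/200: DF=(194271/200000 − 3/200·(0))/(1+3/200) = 957/1000 ≈ 0.957000
step 2 [2y] zero: DF = P = 9357/10000 ≈ 0.935700
step 3 [3y] zero: DF = P = 8969/10000 ≈ 0.896900
step 4 [4y] swap r/1=571/18377: DF=(1 − 571/18377·(0.957000+0.935700+0.896900))/(1+571/18377) = 4429/5000 ≈ 0.885800

1 1 957/1000
2 2 9357/10000
3 3 8969/10000
4 4 4429/5000
f(1y,3y) = ((957/1000)/(8969/10000) − 1)/(2) = 601/17938 ≈ 3.3504%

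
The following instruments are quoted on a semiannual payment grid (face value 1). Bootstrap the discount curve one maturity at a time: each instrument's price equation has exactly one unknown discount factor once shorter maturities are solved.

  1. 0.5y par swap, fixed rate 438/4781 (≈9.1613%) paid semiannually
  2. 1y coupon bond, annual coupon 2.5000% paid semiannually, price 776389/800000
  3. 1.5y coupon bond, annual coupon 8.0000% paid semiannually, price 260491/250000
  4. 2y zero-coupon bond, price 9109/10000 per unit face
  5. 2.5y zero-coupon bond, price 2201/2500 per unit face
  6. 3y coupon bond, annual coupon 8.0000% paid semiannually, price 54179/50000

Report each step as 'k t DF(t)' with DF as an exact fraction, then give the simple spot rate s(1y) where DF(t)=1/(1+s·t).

1 1/2 4781/5000
2 1 9467/10000
3 3/2 9287/10000
4 2 9109/10000
5 5/2 2201/2500
6 3 8641/10000
s(1y) = (1/(9467/10000) − 1)/(1) = 533/9467 ≈ 5.6301%

step 1 [0.5y] swap r/2=219/4781: DF=(1 − 219/4781·(0))/(1+219/4781) = 4781/5000 ≈ 0.956200
step 2 [1y] bond c/2=1/80: DF=(776389/800000 − 1/80·(0.956200))/(1+1/80) = 9467/10000 ≈ 0.946700
step 3 [1.5y] bond c/2=1/25: DF=(260491/250000 − 1/25·(0.956200+0.946700))/(1+1/25) = 9287/10000 ≈ 0.928700
step 4 [2y] zero: DF = P = 9109/10000 ≈ 0.910900
step 5 [2.5y] zero: DF = P = 2201/2500 ≈ 0.880400
step 6 [3y] bond c/2=1/25: DF=(54179/50000 − 1/25·(0.956200+0.946700+0.928700+0.910900+0.880400))/(1+1/25) = 8641/10000 ≈ 0.864100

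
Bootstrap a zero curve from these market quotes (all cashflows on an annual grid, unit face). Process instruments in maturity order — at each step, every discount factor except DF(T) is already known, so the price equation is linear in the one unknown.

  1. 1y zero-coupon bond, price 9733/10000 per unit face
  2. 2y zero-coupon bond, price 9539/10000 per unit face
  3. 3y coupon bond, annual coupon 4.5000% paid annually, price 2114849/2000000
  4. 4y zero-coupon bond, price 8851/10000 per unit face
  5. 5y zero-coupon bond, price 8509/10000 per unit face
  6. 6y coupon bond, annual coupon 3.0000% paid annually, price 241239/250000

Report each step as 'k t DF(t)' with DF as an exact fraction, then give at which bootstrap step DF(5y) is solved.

step 1 [1y] zero: DF = P = 9733/10000 ≈ 0.973300
step 2 [2y] zero: DF = P = 9539/10000 ≈ 0.953900
step 3 [3y] bond c/1=9/200: DF=(2114849/2000000 − 9/200·(0.973300+0.953900))/(1+9/200) = 9289/10000 ≈ 0.928900
step 4 [4y] zero: DF = P = 8851/10000 ≈ 0.885100
step 5 [5y] zero: DF = P = 8509/10000 ≈ 0.850900
step 6 [6y] bond c/1=3/100: DF=(241239/250000 − 3/100·(0.973300+0.953900+0.928900+0.885100+0.850900))/(1+3/100) = 8031/10000 ≈ 0.803100

1 1 9733/10000
2 2 9539/10000
3 3 9289/10000
4 4 8851/10000
5 5 8509/10000
6 6 8031/10000
DF(5y) is solved at step 5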